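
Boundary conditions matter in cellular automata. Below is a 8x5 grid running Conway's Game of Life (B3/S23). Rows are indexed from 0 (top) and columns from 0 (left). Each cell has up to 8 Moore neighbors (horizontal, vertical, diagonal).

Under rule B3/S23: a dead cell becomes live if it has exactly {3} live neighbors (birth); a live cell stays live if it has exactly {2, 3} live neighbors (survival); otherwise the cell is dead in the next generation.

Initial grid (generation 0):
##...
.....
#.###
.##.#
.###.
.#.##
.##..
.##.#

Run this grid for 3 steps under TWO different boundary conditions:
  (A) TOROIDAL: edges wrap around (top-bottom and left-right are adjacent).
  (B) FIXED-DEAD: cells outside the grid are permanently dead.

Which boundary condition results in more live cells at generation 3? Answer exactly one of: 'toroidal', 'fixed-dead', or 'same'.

Answer: fixed-dead

Derivation:
Under TOROIDAL boundary, generation 3:
.#..#
.###.
.....
.....
.....
.....
.#...
.#...
Population = 7

Under FIXED-DEAD boundary, generation 3:
..#..
.###.
....#
##.#.
.....
..#..
#....
.###.
Population = 13

Comparison: toroidal=7, fixed-dead=13 -> fixed-dead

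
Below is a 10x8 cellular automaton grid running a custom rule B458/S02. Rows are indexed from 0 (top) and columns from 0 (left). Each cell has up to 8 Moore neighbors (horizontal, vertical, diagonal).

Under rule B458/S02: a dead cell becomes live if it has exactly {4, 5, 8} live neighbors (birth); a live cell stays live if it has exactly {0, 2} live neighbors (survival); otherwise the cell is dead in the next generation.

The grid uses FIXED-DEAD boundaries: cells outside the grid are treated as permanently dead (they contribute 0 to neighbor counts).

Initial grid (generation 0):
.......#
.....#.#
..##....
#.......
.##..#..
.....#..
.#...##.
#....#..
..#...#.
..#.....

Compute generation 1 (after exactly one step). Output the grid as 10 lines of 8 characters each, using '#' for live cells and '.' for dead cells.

Answer: ........
.....#..
........
.##.....
.#......
......#.
........
......#.
........
........

Derivation:
Simulating step by step:
Generation 0 (given above): 18 live cells
Generation 1: 6 live cells
(generation 1 grid is the final answer)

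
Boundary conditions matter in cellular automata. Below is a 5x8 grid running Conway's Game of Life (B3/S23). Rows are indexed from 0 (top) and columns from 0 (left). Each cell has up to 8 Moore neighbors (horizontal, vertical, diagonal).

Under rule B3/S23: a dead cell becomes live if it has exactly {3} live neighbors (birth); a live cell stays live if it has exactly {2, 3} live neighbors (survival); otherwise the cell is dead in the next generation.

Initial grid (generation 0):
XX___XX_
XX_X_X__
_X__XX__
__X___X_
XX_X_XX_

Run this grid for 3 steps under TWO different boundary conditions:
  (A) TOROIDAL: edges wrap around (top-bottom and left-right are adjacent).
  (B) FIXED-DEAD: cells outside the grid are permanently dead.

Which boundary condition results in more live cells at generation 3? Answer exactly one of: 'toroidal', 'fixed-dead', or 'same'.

Answer: toroidal

Derivation:
Under TOROIDAL boundary, generation 3:
_X__XXX_
X__X__XX
XXXX____
X____X__
_XX_____
Population = 16

Under FIXED-DEAD boundary, generation 3:
________
XXX___X_
XX__XXX_
X______X
_XX___X_
Population = 14

Comparison: toroidal=16, fixed-dead=14 -> toroidal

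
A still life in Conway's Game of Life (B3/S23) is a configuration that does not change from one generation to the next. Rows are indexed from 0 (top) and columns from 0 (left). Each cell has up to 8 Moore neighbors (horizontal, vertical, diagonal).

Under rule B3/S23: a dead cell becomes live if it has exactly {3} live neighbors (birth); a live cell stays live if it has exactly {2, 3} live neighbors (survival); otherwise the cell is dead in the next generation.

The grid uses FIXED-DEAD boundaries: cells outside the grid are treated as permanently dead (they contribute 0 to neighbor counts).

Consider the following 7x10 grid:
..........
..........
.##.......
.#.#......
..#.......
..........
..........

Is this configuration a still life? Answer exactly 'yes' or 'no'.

Answer: yes

Derivation:
Compute generation 1 and compare to generation 0 (given above):
Generation 1:
..........
..........
.##.......
.#.#......
..#.......
..........
..........
The grids are IDENTICAL -> still life.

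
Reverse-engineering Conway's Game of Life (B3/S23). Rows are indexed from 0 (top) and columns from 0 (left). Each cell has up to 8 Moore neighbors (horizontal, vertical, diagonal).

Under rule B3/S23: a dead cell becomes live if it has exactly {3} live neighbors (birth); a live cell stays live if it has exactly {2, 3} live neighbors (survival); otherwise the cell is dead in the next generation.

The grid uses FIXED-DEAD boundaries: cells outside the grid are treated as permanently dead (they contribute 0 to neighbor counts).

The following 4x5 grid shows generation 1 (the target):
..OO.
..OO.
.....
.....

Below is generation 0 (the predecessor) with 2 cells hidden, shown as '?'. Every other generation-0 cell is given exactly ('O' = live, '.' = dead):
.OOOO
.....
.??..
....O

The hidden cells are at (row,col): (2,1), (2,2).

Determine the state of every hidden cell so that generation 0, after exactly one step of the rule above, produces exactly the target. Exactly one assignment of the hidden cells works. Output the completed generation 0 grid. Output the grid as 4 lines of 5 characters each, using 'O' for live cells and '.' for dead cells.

Answer: .OOOO
.....
.....
....O

Derivation:
Hidden generation-0 cells (in order): (2,1), (2,2).
A hidden cell only influences target cells in its own 3x3 neighborhood. Try each of the 2^2 = 4 assignments, step the completed generation 0 forward once under B3/S23, and compare with the target:
  (2,1)=. (2,2)=. -> step reproduces the target at every cell -> ACCEPT
  (2,1)=. (2,2)=O -> step gives (1,1)='O' but target has '.' -> reject
  (2,1)=O (2,2)=. -> step gives (1,1)='O' but target has '.' -> reject
  (2,1)=O (2,2)=O -> step gives (1,2)='.' but target has 'O' -> reject
Unique solution: (2,1)=dead, (2,2)=dead.
Check: live-neighbor counts of every cell in the completed generation 0:
11221
12332
00011
00010
Applying B3/S23 to generation 0 with these counts gives:
..OO.
..OO.
.....
.....
which matches the target exactly.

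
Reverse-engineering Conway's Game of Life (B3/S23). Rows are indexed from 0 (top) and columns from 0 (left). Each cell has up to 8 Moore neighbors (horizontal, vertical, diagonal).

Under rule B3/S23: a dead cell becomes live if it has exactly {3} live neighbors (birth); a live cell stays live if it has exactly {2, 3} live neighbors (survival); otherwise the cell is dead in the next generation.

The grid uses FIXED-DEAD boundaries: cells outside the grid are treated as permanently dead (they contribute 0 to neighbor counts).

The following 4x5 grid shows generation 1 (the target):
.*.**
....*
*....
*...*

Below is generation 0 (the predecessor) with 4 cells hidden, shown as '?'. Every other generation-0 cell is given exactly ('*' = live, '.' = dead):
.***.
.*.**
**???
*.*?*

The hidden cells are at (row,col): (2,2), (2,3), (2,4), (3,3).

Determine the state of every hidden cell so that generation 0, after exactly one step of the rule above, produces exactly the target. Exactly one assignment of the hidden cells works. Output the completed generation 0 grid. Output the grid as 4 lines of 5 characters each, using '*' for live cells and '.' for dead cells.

Hidden generation-0 cells (in order): (2,2), (2,3), (2,4), (3,3).
A hidden cell only influences target cells in its own 3x3 neighborhood. Try each of the 2^4 = 16 assignments, step the completed generation 0 forward once under B3/S23, and compare with the target:
  (2,2)=. (2,3)=. (2,4)=. (3,3)=. -> step gives (1,3)='*' but target has '.' -> reject
  (2,2)=. (2,3)=. (2,4)=. (3,3)=* -> step gives (1,3)='*' but target has '.' -> reject
  (2,2)=. (2,3)=. (2,4)=* (3,3)=. -> step gives (2,4)='*' but target has '.' -> reject
  (2,2)=. (2,3)=. (2,4)=* (3,3)=* -> step gives (3,2)='*' but target has '.' -> reject
  (2,2)=. (2,3)=* (2,4)=. (3,3)=. -> step gives (3,2)='*' but target has '.' -> reject
  (2,2)=. (2,3)=* (2,4)=. (3,3)=* -> step gives (3,2)='*' but target has '.' -> reject
  (2,2)=. (2,3)=* (2,4)=* (3,3)=. -> step gives (1,4)='.' but target has '*' -> reject
  (2,2)=. (2,3)=* (2,4)=* (3,3)=* -> step gives (1,4)='.' but target has '*' -> reject
  (2,2)=* (2,3)=. (2,4)=. (3,3)=. -> step gives (2,4)='*' but target has '.' -> reject
  (2,2)=* (2,3)=. (2,4)=. (3,3)=* -> step gives (3,2)='*' but target has '.' -> reject
  (2,2)=* (2,3)=. (2,4)=* (3,3)=. -> step gives (2,4)='*' but target has '.' -> reject
  (2,2)=* (2,3)=. (2,4)=* (3,3)=* -> step gives (3,2)='*' but target has '.' -> reject
  (2,2)=* (2,3)=* (2,4)=. (3,3)=. -> step gives (3,2)='*' but target has '.' -> reject
  (2,2)=* (2,3)=* (2,4)=. (3,3)=* -> step reproduces the target at every cell -> ACCEPT
  (2,2)=* (2,3)=* (2,4)=* (3,3)=. -> step gives (1,4)='.' but target has '*' -> reject
  (2,2)=* (2,3)=* (2,4)=* (3,3)=* -> step gives (1,4)='.' but target has '*' -> reject
Unique solution: (2,2)=live, (2,3)=live, (2,4)=dead, (3,3)=live.
Check: live-neighbor counts of every cell in the completed generation 0:
22433
45853
35665
25442
Applying B3/S23 to generation 0 with these counts gives:
.*.**
....*
*....
*...*
which matches the target exactly.

Answer: .***.
.*.**
****.
*.***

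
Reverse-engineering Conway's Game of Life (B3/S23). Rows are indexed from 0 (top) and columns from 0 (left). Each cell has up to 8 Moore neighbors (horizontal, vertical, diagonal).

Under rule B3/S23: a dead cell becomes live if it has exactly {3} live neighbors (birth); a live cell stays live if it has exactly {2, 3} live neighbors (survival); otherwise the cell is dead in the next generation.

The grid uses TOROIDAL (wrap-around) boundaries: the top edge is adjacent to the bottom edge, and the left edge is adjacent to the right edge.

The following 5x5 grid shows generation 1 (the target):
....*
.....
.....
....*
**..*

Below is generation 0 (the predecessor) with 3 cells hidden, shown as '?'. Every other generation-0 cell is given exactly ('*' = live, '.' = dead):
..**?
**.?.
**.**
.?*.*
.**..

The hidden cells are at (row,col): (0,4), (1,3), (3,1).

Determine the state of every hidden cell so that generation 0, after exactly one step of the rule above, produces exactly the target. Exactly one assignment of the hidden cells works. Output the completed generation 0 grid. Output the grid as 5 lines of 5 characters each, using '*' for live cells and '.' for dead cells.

Answer: ..***
**.*.
**.**
..*.*
.**..

Derivation:
Hidden generation-0 cells (in order): (0,4), (1,3), (3,1).
A hidden cell only influences target cells in its own 3x3 neighborhood. Try each of the 2^3 = 8 assignments, step the completed generation 0 forward once under B3/S23, and compare with the target:
  (0,4)=. (1,3)=. (3,1)=. -> step gives (0,0)='*' but target has '.' -> reject
  (0,4)=. (1,3)=. (3,1)=* -> step gives (0,0)='*' but target has '.' -> reject
  (0,4)=. (1,3)=* (3,1)=. -> step gives (0,0)='*' but target has '.' -> reject
  (0,4)=. (1,3)=* (3,1)=* -> step gives (0,0)='*' but target has '.' -> reject
  (0,4)=* (1,3)=. (3,1)=. -> step gives (0,3)='*' but target has '.' -> reject
  (0,4)=* (1,3)=. (3,1)=* -> step gives (0,3)='*' but target has '.' -> reject
  (0,4)=* (1,3)=* (3,1)=. -> step reproduces the target at every cell -> ACCEPT
  (0,4)=* (1,3)=* (3,1)=* -> step gives (4,0)='.' but target has '*' -> reject
Unique solution: (0,4)=live, (1,3)=live, (3,1)=dead.
Check: live-neighbor counts of every cell in the completed generation 0:
45543
54657
54545
55453
33463
Applying B3/S23 to generation 0 with these counts gives:
....*
.....
.....
....*
**..*
which matches the target exactly.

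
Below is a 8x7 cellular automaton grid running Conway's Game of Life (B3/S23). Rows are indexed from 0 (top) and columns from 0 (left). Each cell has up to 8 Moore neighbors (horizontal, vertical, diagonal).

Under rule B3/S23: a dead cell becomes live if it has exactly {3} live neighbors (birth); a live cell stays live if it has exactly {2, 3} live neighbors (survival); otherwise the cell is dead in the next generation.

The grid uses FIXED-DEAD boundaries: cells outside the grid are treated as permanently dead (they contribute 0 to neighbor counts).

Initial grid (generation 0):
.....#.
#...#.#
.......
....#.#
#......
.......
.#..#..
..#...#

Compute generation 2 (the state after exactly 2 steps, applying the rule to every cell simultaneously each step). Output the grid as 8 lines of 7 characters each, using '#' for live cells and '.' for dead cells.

Simulating step by step:
Generation 0 (given above): 11 live cells
Generation 1: 2 live cells
.....#.
.....#.
.......
.......
.......
.......
.......
.......
Generation 2: 0 live cells
(generation 2 grid is the final answer)

Answer: .......
.......
.......
.......
.......
.......
.......
.......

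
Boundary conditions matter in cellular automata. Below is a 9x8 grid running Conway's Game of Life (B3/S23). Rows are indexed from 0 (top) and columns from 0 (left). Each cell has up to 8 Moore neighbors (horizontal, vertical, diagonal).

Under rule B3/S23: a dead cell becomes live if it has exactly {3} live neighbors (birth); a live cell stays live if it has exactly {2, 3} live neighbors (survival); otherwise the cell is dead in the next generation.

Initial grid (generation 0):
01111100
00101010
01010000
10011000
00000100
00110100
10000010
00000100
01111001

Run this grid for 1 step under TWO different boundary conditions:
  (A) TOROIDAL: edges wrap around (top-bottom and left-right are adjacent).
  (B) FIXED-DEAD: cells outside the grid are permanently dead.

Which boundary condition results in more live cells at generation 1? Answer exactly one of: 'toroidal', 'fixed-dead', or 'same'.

Answer: same

Derivation:
Under TOROIDAL boundary, generation 1:
10000010
00000000
01000100
00111000
00100100
00001110
00001110
11111111
11000010
Population = 26

Under FIXED-DEAD boundary, generation 1:
01101100
00000000
01000100
00111000
00100100
00001110
00001110
01111110
00111000
Population = 26

Comparison: toroidal=26, fixed-dead=26 -> same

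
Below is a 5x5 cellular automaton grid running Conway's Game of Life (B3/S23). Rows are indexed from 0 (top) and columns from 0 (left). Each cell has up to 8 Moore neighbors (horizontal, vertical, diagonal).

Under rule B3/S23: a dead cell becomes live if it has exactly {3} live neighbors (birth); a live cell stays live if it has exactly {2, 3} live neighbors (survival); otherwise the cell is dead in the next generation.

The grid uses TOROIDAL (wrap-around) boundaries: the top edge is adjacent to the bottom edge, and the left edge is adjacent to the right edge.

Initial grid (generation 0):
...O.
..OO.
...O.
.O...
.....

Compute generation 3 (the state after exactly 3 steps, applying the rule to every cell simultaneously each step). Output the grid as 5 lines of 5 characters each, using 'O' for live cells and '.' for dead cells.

Simulating step by step:
Generation 0 (given above): 5 live cells
Generation 1: 6 live cells
..OO.
..OOO
...O.
.....
.....
Generation 2: 6 live cells
..O.O
....O
..OOO
.....
.....
Generation 3: 7 live cells
(generation 3 grid is the final answer)

Answer: ...O.
O.O.O
...OO
...O.
.....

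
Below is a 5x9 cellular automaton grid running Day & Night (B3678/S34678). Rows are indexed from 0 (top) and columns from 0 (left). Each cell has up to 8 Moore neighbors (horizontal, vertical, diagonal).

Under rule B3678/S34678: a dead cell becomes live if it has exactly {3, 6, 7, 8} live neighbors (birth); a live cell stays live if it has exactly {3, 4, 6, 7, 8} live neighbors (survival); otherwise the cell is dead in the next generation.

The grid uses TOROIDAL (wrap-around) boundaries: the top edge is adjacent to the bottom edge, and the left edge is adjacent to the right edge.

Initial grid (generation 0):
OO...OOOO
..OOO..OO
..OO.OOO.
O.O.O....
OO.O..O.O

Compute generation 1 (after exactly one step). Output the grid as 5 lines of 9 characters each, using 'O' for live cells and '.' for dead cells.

Answer: OO...OOOO
..OOO.OO.
..OO.OOO.
O.O.O....
O...O.O..

Derivation:
Simulating step by step:
Generation 0 (given above): 24 live cells
Generation 1: 22 live cells
(generation 1 grid is the final answer)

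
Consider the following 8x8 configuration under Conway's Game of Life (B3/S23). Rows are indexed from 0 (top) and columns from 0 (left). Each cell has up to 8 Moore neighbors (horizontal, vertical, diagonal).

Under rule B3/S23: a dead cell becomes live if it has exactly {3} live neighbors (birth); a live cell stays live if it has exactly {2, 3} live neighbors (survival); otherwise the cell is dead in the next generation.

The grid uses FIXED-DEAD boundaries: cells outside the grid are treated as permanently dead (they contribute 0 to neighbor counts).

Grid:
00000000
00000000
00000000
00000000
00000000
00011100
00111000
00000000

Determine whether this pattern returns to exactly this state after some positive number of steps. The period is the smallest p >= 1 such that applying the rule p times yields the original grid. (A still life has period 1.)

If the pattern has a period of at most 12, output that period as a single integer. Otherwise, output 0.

Simulating and comparing each generation to the original:
Gen 0 (original, given above): 6 live cells
Gen 1: 6 live cells, differs from original
Gen 2: 6 live cells, MATCHES original -> period = 2

Answer: 2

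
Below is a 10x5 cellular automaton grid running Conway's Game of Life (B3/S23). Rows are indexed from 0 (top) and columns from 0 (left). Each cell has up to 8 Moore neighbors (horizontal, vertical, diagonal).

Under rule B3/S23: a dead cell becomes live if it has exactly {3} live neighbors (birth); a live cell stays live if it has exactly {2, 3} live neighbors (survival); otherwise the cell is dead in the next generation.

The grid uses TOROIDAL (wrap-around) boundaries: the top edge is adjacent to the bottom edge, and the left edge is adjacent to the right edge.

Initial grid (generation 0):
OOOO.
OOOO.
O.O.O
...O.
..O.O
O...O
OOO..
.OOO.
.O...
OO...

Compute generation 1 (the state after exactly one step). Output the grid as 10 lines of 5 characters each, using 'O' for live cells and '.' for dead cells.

Simulating step by step:
Generation 0 (given above): 25 live cells
Generation 1: 11 live cells
(generation 1 grid is the final answer)

Answer: ...O.
.....
O....
OOO..
O...O
..O.O
.....
...O.
.....
....O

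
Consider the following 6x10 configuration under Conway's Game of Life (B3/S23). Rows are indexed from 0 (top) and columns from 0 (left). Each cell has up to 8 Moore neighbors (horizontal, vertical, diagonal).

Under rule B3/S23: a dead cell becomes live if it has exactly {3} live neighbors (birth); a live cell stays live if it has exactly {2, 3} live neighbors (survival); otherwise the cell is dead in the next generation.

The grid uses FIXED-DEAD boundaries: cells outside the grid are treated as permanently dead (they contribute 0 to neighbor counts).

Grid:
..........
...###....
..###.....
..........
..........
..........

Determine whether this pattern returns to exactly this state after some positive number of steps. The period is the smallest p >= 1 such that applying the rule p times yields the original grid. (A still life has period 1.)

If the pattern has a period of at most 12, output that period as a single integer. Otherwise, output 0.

Simulating and comparing each generation to the original:
Gen 0 (original, given above): 6 live cells
Gen 1: 6 live cells, differs from original
Gen 2: 6 live cells, MATCHES original -> period = 2

Answer: 2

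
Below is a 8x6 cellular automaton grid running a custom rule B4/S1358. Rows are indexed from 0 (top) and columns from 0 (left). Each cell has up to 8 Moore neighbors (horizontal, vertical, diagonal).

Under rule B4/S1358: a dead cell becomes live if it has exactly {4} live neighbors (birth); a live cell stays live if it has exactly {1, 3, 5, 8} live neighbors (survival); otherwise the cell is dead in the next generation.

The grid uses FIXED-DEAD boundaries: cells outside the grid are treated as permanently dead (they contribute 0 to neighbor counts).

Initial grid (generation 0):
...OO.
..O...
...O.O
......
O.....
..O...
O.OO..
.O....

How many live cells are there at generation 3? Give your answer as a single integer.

Simulating step by step:
Generation 0 (given above): 11 live cells
Generation 1: 8 live cells
....O.
...OO.
...O..
......
......
.O....
OOO...
......
Generation 2: 4 live cells
......
...OO.
......
......
......
.O....
.O....
......
Generation 3: 4 live cells
......
...OO.
......
......
......
.O....
.O....
......
Population at generation 3: 4

Answer: 4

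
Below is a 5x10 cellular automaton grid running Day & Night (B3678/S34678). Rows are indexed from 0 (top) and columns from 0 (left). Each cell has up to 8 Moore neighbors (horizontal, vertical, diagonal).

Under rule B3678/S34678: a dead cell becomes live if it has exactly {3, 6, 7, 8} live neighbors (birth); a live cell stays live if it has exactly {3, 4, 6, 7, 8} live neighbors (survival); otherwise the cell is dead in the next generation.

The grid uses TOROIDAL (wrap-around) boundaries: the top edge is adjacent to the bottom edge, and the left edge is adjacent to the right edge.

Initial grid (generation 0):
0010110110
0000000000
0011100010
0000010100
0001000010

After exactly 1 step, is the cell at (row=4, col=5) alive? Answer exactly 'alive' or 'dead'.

Simulating step by step:
Generation 0 (given above): 13 live cells
Generation 1: 9 live cells
0001000000
0010010110
0000000000
0010000010
0000010010

Cell (4,5) at generation 1: 1 -> alive

Answer: alive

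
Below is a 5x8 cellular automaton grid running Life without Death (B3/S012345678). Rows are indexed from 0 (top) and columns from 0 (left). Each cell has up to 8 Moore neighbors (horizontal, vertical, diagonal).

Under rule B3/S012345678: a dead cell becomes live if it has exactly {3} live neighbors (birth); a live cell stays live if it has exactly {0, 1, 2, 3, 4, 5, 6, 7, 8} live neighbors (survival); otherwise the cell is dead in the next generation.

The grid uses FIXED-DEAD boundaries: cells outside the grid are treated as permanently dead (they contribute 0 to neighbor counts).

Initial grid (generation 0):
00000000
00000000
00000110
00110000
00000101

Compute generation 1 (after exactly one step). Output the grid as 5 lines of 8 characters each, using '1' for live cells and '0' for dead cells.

Simulating step by step:
Generation 0 (given above): 6 live cells
Generation 1: 8 live cells
(generation 1 grid is the final answer)

Answer: 00000000
00000000
00000110
00111100
00000101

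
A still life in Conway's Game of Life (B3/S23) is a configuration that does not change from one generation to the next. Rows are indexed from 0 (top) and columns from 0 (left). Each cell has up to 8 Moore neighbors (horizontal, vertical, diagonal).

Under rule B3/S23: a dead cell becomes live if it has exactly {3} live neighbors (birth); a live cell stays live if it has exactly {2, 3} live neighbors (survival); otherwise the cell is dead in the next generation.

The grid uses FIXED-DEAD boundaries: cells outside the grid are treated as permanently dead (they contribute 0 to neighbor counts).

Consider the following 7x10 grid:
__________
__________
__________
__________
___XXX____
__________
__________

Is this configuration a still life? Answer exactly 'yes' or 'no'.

Compute generation 1 and compare to generation 0 (given above):
Generation 1:
__________
__________
__________
____X_____
____X_____
____X_____
__________
Cell (3,4) differs: gen0=0 vs gen1=1 -> NOT a still life.

Answer: no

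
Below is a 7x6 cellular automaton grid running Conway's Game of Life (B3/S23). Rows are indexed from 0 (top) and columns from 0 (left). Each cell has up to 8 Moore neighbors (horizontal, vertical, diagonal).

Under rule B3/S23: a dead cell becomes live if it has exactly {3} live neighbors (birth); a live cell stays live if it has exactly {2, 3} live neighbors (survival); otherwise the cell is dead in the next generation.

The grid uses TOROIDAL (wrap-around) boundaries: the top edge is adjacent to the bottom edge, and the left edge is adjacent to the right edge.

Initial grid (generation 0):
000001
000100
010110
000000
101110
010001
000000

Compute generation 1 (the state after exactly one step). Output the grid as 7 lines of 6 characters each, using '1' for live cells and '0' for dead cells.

Answer: 000000
001100
001110
010001
111111
111111
100000

Derivation:
Simulating step by step:
Generation 0 (given above): 11 live cells
Generation 1: 20 live cells
(generation 1 grid is the final answer)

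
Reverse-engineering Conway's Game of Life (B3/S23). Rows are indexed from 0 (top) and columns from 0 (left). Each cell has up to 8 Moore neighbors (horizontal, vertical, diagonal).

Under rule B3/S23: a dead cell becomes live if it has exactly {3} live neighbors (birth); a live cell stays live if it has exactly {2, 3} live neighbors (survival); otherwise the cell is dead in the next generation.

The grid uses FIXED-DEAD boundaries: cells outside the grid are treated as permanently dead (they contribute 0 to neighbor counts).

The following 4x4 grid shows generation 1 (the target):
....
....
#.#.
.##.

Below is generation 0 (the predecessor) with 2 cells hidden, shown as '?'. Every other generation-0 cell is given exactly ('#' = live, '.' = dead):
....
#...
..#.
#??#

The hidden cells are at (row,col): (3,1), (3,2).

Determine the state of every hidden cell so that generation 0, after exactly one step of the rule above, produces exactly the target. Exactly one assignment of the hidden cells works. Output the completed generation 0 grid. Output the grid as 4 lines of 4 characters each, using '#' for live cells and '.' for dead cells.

Answer: ....
#...
..#.
##.#

Derivation:
Hidden generation-0 cells (in order): (3,1), (3,2).
A hidden cell only influences target cells in its own 3x3 neighborhood. Try each of the 2^2 = 4 assignments, step the completed generation 0 forward once under B3/S23, and compare with the target:
  (3,1)=. (3,2)=. -> step gives (2,0)='.' but target has '#' -> reject
  (3,1)=. (3,2)=# -> step gives (2,0)='.' but target has '#' -> reject
  (3,1)=# (3,2)=. -> step reproduces the target at every cell -> ACCEPT
  (3,1)=# (3,2)=# -> step gives (2,3)='#' but target has '.' -> reject
Unique solution: (3,1)=live, (3,2)=dead.
Check: live-neighbor counts of every cell in the completed generation 0:
1100
0211
3422
1231
Applying B3/S23 to generation 0 with these counts gives:
....
....
#.#.
.##.
which matches the target exactly.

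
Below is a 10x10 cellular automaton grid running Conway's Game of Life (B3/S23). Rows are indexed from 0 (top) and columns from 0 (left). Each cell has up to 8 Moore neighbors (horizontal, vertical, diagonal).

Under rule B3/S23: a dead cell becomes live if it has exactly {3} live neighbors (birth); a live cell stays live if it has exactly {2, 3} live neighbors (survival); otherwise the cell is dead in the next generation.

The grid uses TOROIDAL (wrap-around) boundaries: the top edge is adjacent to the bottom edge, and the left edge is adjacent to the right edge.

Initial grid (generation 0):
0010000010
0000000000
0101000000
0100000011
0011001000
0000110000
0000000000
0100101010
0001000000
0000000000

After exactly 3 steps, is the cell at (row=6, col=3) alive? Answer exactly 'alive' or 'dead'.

Answer: alive

Derivation:
Simulating step by step:
Generation 0 (given above): 17 live cells
Generation 1: 14 live cells
0000000000
0010000000
1010000000
1101000000
0011110000
0001110000
0000100000
0000000000
0000000000
0000000000
Generation 2: 11 live cells
0000000000
0100000000
1011000000
1000000000
0100010000
0010000000
0001110000
0000000000
0000000000
0000000000
Generation 3: 13 live cells
0000000000
0110000000
1010000000
1010000000
0100000000
0011010000
0001100000
0000100000
0000000000
0000000000

Cell (6,3) at generation 3: 1 -> alive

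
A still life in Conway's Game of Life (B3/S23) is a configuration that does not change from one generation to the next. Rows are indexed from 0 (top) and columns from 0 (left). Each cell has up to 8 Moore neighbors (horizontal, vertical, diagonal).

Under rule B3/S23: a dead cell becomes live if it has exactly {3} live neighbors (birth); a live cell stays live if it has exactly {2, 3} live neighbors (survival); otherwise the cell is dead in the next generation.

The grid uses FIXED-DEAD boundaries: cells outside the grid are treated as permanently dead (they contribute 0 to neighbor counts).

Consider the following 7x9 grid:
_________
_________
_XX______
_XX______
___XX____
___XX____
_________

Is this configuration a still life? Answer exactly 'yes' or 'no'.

Answer: no

Derivation:
Compute generation 1 and compare to generation 0 (given above):
Generation 1:
_________
_________
_XX______
_X_______
____X____
___XX____
_________
Cell (3,2) differs: gen0=1 vs gen1=0 -> NOT a still life.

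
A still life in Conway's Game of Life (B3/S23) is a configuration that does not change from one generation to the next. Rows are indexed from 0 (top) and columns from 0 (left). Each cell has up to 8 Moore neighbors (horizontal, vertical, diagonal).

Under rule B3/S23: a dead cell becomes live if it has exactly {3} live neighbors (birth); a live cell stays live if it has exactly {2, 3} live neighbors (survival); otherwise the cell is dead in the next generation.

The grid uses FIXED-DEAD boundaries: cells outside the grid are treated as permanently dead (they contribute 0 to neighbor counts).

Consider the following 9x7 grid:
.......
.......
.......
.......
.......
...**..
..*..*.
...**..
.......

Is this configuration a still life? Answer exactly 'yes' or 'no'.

Compute generation 1 and compare to generation 0 (given above):
Generation 1:
.......
.......
.......
.......
.......
...**..
..*..*.
...**..
.......
The grids are IDENTICAL -> still life.

Answer: yes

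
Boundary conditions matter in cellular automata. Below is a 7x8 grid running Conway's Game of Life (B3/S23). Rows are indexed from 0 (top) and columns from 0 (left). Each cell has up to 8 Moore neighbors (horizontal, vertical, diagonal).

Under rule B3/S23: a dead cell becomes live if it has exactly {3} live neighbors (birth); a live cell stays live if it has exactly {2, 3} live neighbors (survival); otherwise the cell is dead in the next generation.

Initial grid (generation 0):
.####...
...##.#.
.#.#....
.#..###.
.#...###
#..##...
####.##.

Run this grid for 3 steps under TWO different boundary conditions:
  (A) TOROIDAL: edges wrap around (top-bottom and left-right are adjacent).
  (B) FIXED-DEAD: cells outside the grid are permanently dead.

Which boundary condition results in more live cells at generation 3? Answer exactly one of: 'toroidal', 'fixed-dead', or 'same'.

Answer: toroidal

Derivation:
Under TOROIDAL boundary, generation 3:
##......
#......#
#..##...
.#....##
.#......
.#.###.#
###.####
Population = 23

Under FIXED-DEAD boundary, generation 3:
...####.
..#.....
#.#.....
#.#.....
...##...
.#....##
.###....
Population = 17

Comparison: toroidal=23, fixed-dead=17 -> toroidal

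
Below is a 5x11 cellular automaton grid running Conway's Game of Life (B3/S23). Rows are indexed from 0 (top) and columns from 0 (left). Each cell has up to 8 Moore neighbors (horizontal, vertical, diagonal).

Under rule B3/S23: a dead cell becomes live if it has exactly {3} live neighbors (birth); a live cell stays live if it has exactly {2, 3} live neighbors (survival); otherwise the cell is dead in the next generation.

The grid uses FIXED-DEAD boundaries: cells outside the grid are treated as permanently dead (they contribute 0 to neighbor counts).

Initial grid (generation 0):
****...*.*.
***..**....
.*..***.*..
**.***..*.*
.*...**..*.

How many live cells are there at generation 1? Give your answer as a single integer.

Answer: 15

Derivation:
Simulating step by step:
Generation 0 (given above): 27 live cells
Generation 1: 15 live cells
*..*..*....
........*..
.........*.
**.*....*..
***..**..*.
Population at generation 1: 15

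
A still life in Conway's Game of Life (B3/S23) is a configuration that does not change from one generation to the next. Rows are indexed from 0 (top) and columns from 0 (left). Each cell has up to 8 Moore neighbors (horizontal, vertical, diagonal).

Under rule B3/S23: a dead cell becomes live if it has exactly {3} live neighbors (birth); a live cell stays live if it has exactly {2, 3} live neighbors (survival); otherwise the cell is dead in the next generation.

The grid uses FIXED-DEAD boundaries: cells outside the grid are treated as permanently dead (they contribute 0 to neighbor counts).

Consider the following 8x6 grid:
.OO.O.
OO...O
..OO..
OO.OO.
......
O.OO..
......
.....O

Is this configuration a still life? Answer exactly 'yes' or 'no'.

Answer: no

Derivation:
Compute generation 1 and compare to generation 0 (given above):
Generation 1:
OOO...
O...O.
...O..
.O.OO.
O...O.
......
......
......
Cell (0,0) differs: gen0=0 vs gen1=1 -> NOT a still life.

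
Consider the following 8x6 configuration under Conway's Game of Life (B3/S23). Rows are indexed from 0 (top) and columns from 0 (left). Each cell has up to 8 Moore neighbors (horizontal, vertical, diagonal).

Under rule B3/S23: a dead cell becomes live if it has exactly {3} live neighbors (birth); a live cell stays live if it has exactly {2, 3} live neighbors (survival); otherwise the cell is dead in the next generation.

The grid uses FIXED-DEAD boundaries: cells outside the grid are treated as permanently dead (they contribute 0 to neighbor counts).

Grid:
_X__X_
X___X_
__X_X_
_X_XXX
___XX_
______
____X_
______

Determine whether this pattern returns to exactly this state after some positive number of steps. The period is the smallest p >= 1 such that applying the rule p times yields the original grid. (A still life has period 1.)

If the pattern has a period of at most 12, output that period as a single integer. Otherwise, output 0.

Simulating and comparing each generation to the original:
Gen 0 (original, given above): 13 live cells
Gen 1: 11 live cells, differs from original
Gen 2: 15 live cells, differs from original
Gen 3: 12 live cells, differs from original
Gen 4: 18 live cells, differs from original
Gen 5: 15 live cells, differs from original
Gen 6: 24 live cells, differs from original
Gen 7: 15 live cells, differs from original
Gen 8: 14 live cells, differs from original
Gen 9: 12 live cells, differs from original
Gen 10: 9 live cells, differs from original
Gen 11: 12 live cells, differs from original
Gen 12: 10 live cells, differs from original
No period found within 12 steps.

Answer: 0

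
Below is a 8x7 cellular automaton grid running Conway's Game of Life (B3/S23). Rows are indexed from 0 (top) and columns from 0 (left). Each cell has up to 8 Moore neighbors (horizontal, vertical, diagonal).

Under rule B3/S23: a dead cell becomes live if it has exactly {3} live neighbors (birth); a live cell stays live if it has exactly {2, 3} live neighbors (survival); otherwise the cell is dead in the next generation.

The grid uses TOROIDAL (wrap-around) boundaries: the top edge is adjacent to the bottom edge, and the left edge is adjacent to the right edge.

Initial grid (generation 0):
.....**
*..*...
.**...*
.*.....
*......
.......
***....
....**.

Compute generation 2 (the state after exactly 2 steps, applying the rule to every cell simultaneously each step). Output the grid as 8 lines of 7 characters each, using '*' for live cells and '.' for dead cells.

Answer: ..*....
*.*..*.
...*...
.**....
.*.....
.......
.*....*
**..**.

Derivation:
Simulating step by step:
Generation 0 (given above): 14 live cells
Generation 1: 16 live cells
.....**
***..*.
.**....
.**....
.......
*......
.*.....
**..**.
Generation 2: 14 live cells
(generation 2 grid is the final answer)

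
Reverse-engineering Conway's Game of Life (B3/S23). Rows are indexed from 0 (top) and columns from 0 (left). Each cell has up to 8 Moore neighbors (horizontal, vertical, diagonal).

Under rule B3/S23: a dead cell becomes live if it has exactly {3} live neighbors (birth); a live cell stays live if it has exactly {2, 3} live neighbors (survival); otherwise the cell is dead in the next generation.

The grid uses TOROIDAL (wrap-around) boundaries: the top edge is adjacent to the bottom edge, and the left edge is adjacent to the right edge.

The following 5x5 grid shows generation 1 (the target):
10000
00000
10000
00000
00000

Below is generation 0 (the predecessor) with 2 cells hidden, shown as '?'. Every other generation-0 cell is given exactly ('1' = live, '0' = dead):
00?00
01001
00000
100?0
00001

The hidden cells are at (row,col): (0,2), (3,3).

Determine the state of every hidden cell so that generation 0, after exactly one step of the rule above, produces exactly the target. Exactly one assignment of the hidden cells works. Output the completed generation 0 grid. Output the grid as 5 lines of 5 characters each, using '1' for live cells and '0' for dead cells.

Answer: 00000
01001
00000
10000
00001

Derivation:
Hidden generation-0 cells (in order): (0,2), (3,3).
A hidden cell only influences target cells in its own 3x3 neighborhood. Try each of the 2^2 = 4 assignments, step the completed generation 0 forward once under B3/S23, and compare with the target:
  (0,2)=0 (3,3)=0 -> step reproduces the target at every cell -> ACCEPT
  (0,2)=0 (3,3)=1 -> step gives (2,4)='1' but target has '0' -> reject
  (0,2)=1 (3,3)=0 -> step gives (0,3)='1' but target has '0' -> reject
  (0,2)=1 (3,3)=1 -> step gives (0,3)='1' but target has '0' -> reject
Unique solution: (0,2)=dead, (3,3)=dead.
Check: live-neighbor counts of every cell in the completed generation 0:
31122
20110
32112
11012
21011
Applying B3/S23 to generation 0 with these counts gives:
10000
00000
10000
00000
00000
which matches the target exactly.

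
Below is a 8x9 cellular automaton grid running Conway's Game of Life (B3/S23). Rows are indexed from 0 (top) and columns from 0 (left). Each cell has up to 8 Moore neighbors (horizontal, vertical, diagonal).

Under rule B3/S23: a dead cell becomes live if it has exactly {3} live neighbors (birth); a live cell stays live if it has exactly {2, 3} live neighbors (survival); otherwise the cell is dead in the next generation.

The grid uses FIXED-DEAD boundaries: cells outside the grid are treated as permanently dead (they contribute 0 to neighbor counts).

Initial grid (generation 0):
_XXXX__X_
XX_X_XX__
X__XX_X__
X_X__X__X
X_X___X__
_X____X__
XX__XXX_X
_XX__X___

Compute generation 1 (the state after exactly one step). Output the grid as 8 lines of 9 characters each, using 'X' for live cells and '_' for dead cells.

Answer: XX_XXXX__
X_____XX_
X__X__XX_
X_X_XXXX_
X_X__XXX_
__X___X__
X___X_XX_
XXX_XXX__

Derivation:
Simulating step by step:
Generation 0 (given above): 32 live cells
Generation 1: 36 live cells
(generation 1 grid is the final answer)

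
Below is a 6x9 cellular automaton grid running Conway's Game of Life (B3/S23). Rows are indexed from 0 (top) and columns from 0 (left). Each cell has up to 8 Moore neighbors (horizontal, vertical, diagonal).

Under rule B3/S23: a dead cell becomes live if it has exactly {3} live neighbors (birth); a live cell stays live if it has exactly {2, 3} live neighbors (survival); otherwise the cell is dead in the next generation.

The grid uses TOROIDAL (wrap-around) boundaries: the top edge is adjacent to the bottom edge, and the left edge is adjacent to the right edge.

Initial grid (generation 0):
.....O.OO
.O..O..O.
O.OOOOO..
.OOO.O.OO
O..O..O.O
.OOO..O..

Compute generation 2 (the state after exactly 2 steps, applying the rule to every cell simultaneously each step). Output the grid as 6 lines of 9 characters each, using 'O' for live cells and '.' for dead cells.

Simulating step by step:
Generation 0 (given above): 26 live cells
Generation 1: 21 live cells
OO.OOO.OO
OOO....O.
O........
.........
.....OO.O
.OOOOOO..
Generation 2: 13 live cells
(generation 2 grid is the final answer)

Answer: .......O.
..OOO.OO.
O.......O
.........
..OO..OO.
.O.......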